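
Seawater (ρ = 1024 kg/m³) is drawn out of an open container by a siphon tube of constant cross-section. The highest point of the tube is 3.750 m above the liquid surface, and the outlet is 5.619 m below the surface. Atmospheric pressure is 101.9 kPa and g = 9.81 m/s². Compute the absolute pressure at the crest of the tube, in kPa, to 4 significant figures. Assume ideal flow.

7.784 kPa

Bernoulli surface→outlet gives ½v² = g·h_out, so v = √(2·9.81·5.619) = 10.50 m/s.
Continuity keeps v the same throughout the tube; from surface to crest, P_atm + 0 = P_top + ½ρv² + ρg·h_top.
P_top = 101900 − ½·1024·10.50² − 1024·9.81·3.750 = 7784 Pa.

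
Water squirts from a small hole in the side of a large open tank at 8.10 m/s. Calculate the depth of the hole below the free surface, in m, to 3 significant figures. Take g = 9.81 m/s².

h ≈ 3.34 m

Torricelli: v = √(2gh), so h = v²/(2g).
h = 8.10²/(2·9.81) = 65.6/19.62 = 3.34 m.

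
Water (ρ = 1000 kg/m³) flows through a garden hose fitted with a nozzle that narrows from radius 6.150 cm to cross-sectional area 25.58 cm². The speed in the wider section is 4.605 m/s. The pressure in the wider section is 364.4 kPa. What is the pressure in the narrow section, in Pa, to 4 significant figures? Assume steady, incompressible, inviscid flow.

By continuity, v₂ = v₁·A₁/A₂ = 4.605·(118.8/25.58) = 21.39 m/s.
With no height change, Bernoulli's equation is P₁ + ½ρv₁² = P₂ + ½ρv₂².
P₂ = P₁ − ½ρ(v₂² − v₁²) = 364400 − ½·1000·(21.39² − 4.605²) = 364400 − 218200 = 146200 Pa.

P₂ = 146200 Pa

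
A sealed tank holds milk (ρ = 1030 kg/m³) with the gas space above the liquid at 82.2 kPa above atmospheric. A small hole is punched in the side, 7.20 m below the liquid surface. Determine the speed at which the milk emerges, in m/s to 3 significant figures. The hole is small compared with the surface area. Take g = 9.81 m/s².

Take point 1 at the surface (v₁ ≈ 0) and point 2 at the hole (at atmospheric pressure). Bernoulli: P₁ + ρg h = P_atm + ½ρv₂².
With P₁ − P_atm = 82200 Pa, v₂ = √(2gh + 2ΔP/ρ) = √(2·9.81·7.20 + 2·82200/1030) = 17.3 m/s.

v = 17.3 m/s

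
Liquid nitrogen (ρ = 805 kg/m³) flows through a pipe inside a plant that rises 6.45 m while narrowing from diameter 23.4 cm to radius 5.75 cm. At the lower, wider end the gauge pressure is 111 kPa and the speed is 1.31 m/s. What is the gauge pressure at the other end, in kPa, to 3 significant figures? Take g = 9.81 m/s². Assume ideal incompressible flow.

The volume flow rate is constant, so v₂ = (A₁/A₂)v₁ = (430/104)·1.31 = 5.42 m/s.
Bernoulli: P₁ + ½ρv₁² + ρg h₁ = P₂ + ½ρv₂² + ρg h₂, so P₂ = P₁ + ½ρ(v₁² − v₂²) − ρg(h₂ − h₁).
P₂ = 111000 + ½·805·(1.31² − 5.42²) − 805·9.81·(+6.45) = 111000 + (-11200) − (50900) = 48900 Pa.

P₂ = 48.9 kPa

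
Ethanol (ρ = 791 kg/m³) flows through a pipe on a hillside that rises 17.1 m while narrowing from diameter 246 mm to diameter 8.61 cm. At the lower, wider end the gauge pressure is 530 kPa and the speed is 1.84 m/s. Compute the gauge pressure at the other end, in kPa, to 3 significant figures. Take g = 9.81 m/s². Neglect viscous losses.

P₂ ≈ 309 kPa

The volume flow rate is constant, so v₂ = (A₁/A₂)v₁ = (475/58.2)·1.84 = 15.0 m/s.
Bernoulli: P₁ + ½ρv₁² + ρg h₁ = P₂ + ½ρv₂² + ρg h₂, so P₂ = P₁ + ½ρ(v₁² − v₂²) − ρg(h₂ − h₁).
P₂ = 530000 + ½·791·(1.84² − 15.0²) − 791·9.81·(+17.1) = 530000 + (-87900) − (133000) = 309000 Pa.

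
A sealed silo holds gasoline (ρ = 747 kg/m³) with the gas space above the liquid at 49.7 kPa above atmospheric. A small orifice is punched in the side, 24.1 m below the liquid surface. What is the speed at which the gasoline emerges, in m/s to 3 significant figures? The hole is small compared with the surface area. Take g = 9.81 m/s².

24.6 m/s

Take point 1 at the surface (v₁ ≈ 0) and point 2 at the hole (at atmospheric pressure). Bernoulli: P₁ + ρg h = P_atm + ½ρv₂².
With P₁ − P_atm = 49700 Pa, v₂ = √(2gh + 2ΔP/ρ) = √(2·9.81·24.1 + 2·49700/747) = 24.6 m/s.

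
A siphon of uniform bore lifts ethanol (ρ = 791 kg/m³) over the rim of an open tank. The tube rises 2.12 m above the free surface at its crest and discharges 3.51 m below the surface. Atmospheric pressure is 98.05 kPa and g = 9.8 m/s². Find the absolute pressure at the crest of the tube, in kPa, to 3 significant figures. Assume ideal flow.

From the surface to the outlet (both open to atmosphere, surface at rest): v = √(2g·h_out) = √(2·9.8·3.51) = 8.29 m/s.
With constant cross-section the crest speed equals v; applying Bernoulli from the surface up to the crest, P_top = P_atm − ½ρv² − ρg·h_top.
P_top = 98050 − ½·791·8.29² − 791·9.8·2.12 = 54400 Pa.

P_top = 54.4 kPa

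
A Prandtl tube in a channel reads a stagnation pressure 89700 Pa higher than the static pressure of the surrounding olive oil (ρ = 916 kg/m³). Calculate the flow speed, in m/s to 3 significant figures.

Bernoulli between the free stream and the stagnation point: ½ρv² = P_stag − P_static.
v = √(2ΔP/ρ) = √(2·89700/916) = 14.0 m/s.

v ≈ 14.0 m/s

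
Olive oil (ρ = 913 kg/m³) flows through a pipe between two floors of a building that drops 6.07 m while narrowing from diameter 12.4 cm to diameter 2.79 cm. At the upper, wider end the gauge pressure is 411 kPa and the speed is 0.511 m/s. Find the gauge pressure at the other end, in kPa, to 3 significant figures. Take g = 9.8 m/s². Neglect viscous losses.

The volume flow rate is constant, so v₂ = (A₁/A₂)v₁ = (121/6.11)·0.511 = 10.1 m/s.
Bernoulli: P₁ + ½ρv₁² + ρg h₁ = P₂ + ½ρv₂² + ρg h₂, so P₂ = P₁ + ½ρ(v₁² − v₂²) − ρg(h₂ − h₁).
P₂ = 411000 + ½·913·(0.511² − 10.1²) − 913·9.8·(−6.07) = 411000 + (-46400) − (-54300) = 419000 Pa.

P₂ ≈ 419 kPa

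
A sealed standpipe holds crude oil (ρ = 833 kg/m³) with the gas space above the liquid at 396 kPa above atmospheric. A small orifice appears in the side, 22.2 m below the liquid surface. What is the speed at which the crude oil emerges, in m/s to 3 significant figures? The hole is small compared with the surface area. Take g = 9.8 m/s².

37.2 m/s

Take point 1 at the surface (v₁ ≈ 0) and point 2 at the hole (at atmospheric pressure). Bernoulli: P₁ + ρg h = P_atm + ½ρv₂².
With P₁ − P_atm = 396000 Pa, v₂ = √(2gh + 2ΔP/ρ) = √(2·9.8·22.2 + 2·396000/833) = 37.2 m/s.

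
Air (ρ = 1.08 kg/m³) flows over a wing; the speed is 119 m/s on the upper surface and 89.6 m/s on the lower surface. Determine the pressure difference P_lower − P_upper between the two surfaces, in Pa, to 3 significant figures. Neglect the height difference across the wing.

The pressure is lower where the speed is higher: ΔP = ½ρ(v_up² − v_low²).
ΔP = ½·1.08·(119² − 89.6²) = 3310 Pa.

ΔP ≈ 3310 Pa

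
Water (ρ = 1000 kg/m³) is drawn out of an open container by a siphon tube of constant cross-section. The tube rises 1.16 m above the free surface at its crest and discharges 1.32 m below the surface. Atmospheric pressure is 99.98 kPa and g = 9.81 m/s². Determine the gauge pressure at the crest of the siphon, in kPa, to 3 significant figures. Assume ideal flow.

-24.3 kPa

The outlet speed comes from Torricelli: v = √(2g·1.32) = 5.09 m/s.
With constant cross-section the crest speed equals v; applying Bernoulli from the surface up to the crest, P_top = P_atm − ½ρv² − ρg·h_top.
P_top = 99980 − ½·1000·5.09² − 1000·9.81·1.16 = 75700 Pa. So P_gauge = P_top − P_atm = -24300 Pa.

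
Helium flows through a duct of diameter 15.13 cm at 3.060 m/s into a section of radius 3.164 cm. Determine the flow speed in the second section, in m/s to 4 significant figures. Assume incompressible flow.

Continuity gives A₁v₁ = A₂v₂, so v₂ = (179.8 cm²)/(31.45 cm²) × 3.060 m/s = 17.49 m/s.

v₂ ≈ 17.49 m/s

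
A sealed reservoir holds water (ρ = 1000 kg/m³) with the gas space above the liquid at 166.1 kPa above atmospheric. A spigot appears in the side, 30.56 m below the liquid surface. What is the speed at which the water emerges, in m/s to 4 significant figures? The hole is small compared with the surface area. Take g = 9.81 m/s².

v = 30.53 m/s

Take point 1 at the surface (v₁ ≈ 0) and point 2 at the hole (at atmospheric pressure). Bernoulli: P₁ + ρg h = P_atm + ½ρv₂².
With P₁ − P_atm = 166100 Pa, v₂ = √(2gh + 2ΔP/ρ) = √(2·9.81·30.56 + 2·166100/1000) = 30.53 m/s.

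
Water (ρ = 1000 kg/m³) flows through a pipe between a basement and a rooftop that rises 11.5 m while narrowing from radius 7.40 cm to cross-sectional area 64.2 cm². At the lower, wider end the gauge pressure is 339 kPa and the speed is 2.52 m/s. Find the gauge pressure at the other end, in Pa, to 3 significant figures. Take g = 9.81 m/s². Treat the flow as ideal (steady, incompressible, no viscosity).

The volume flow rate is constant, so v₂ = (A₁/A₂)v₁ = (172/64.2)·2.52 = 6.75 m/s.
Applying Bernoulli between the two ends and solving for P₂: P₂ = P₁ + ½ρ(v₁² − v₂²) − ρgΔh.
P₂ = 339000 + ½·1000·(2.52² − 6.75²) − 1000·9.81·(+11.5) = 339000 + (-19600) − (113000) = 207000 Pa.

P₂ = 207000 Pa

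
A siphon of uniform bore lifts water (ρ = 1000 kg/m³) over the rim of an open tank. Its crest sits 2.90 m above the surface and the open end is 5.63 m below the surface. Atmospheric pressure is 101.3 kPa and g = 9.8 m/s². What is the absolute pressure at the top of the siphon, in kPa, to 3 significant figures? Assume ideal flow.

17.7 kPa

Bernoulli surface→outlet gives ½v² = g·h_out, so v = √(2·9.8·5.63) = 10.5 m/s.
Continuity keeps v the same throughout the tube; from surface to crest, P_atm + 0 = P_top + ½ρv² + ρg·h_top.
P_top = 101300 − ½·1000·10.5² − 1000·9.8·2.90 = 17700 Pa.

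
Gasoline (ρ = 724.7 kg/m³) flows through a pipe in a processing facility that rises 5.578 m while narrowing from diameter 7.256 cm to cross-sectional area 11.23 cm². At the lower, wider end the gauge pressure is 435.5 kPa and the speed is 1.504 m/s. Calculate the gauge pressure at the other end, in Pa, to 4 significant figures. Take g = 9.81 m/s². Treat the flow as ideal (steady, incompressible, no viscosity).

385600 Pa

Mass conservation (A₁v₁ = A₂v₂) gives v₂ = 1.504 × 41.35/11.23 = 5.538 m/s.
Energy conservation along the streamline gives P₂ = P₁ − ½ρ(v₂² − v₁²) − ρg(h₂ − h₁).
P₂ = 435500 + ½·724.7·(1.504² − 5.538²) − 724.7·9.81·(+5.578) = 435500 + (-10290) − (39660) = 385600 Pa.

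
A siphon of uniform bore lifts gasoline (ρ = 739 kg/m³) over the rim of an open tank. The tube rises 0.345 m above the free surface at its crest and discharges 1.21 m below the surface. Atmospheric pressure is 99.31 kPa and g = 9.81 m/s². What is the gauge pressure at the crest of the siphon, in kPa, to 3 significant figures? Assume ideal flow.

P_gauge ≈ -11.3 kPa

Bernoulli surface→outlet gives ½v² = g·h_out, so v = √(2·9.81·1.21) = 4.87 m/s.
With constant cross-section the crest speed equals v; applying Bernoulli from the surface up to the crest, P_top = P_atm − ½ρv² − ρg·h_top.
P_top = 99310 − ½·739·4.87² − 739·9.81·0.345 = 88000 Pa. So P_gauge = P_top − P_atm = -11300 Pa.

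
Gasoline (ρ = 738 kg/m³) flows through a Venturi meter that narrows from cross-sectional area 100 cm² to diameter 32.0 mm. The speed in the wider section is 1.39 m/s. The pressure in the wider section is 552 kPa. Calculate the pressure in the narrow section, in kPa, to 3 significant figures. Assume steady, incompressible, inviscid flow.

P₂ ≈ 442 kPa

Mass conservation (A₁v₁ = A₂v₂) gives v₂ = 1.39 × 100/8.04 = 17.3 m/s.
Along the horizontal streamline, P + ½ρv² is constant.
P₂ = P₁ − ½ρ(v₂² − v₁²) = 552000 − ½·738·(17.3² − 1.39²) = 552000 − 110000 = 442000 Pa.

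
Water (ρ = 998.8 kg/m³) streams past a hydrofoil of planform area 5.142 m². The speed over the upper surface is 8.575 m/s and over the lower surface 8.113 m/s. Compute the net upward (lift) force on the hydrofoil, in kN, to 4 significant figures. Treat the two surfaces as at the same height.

With equal heights on the two surfaces, Bernoulli gives P_lower − P_upper = ½ρ(v_upper² − v_lower²).
ΔP = ½·998.8·(8.575² − 8.113²) = 3850 Pa.
Lift = ΔP · A = 3850 × 5.142 = 19800 N.

F = 19.80 kN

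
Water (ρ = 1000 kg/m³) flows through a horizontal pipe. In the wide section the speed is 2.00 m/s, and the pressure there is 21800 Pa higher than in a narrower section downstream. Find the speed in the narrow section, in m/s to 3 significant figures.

With h₁ = h₂, rearranging Bernoulli gives v₂ = √(v₁² + 2ΔP/ρ).
v₂ = √(2.00² + 2·21800/1000) = √(4.00 + 43.6) = 6.90 m/s.

v₂ ≈ 6.90 m/s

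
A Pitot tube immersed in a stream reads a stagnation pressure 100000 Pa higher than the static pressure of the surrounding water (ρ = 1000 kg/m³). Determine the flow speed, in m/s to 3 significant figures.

At the stagnation point the flow is brought to rest, so Bernoulli gives P_stag − P_static = ½ρv².
v = √(2ΔP/ρ) = √(2·100000/1000) = 14.1 m/s.

v ≈ 14.1 m/s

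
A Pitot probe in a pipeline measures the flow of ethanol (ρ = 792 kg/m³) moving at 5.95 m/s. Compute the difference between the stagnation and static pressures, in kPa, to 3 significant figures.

ΔP = 14.0 kPa

The dynamic pressure equals the rise in static pressure at the stagnation point: ΔP = ½ρv².
ΔP = ½·792·5.95² = 14000 Pa.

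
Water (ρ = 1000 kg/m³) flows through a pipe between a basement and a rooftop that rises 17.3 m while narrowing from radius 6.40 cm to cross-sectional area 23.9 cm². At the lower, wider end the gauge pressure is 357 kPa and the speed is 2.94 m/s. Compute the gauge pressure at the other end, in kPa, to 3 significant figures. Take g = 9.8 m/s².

P₂ = 66.5 kPa

The volume flow rate is constant, so v₂ = (A₁/A₂)v₁ = (129/23.9)·2.94 = 15.8 m/s.
Bernoulli: P₁ + ½ρv₁² + ρg h₁ = P₂ + ½ρv₂² + ρg h₂, so P₂ = P₁ + ½ρ(v₁² − v₂²) − ρg(h₂ − h₁).
P₂ = 357000 + ½·1000·(2.94² − 15.8²) − 1000·9.8·(+17.3) = 357000 + (-121000) − (170000) = 66500 Pa.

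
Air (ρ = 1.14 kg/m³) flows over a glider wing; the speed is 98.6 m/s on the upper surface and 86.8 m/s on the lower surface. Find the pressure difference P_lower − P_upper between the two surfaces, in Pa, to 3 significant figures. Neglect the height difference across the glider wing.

With negligible Δh, P + ½ρv² is constant, so P_low − P_up = ½ρ(v_up² − v_low²).
ΔP = ½·1.14·(98.6² − 86.8²) = 1250 Pa.

1250 Pa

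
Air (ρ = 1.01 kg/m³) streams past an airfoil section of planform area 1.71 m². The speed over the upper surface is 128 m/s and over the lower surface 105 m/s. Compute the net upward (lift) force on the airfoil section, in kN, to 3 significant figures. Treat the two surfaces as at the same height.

From P + ½ρv² = const at equal height, P_low − P_up = ½ρ(v_up² − v_low²).
ΔP = ½·1.01·(128² − 105²) = 2710 Pa.
Lift = ΔP · A = 2710 × 1.71 = 4630 N.

F = 4.63 kN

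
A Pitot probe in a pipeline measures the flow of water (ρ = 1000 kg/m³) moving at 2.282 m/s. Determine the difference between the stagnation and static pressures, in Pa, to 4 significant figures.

ΔP = 2604 Pa

The dynamic pressure equals the rise in static pressure at the stagnation point: ΔP = ½ρv².
ΔP = ½·1000·2.282² = 2604 Pa.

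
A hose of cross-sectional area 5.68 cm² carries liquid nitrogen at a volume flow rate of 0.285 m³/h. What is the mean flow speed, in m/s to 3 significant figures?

Q = 0.285 m³/h = 0.0000792 m³/s.
v = Q/A = 0.0000792 / 0.000568 = 0.139 m/s.

v ≈ 0.139 m/s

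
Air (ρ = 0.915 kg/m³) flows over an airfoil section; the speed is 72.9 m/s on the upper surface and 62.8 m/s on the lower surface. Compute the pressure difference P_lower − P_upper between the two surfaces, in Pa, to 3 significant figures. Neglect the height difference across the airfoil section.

With negligible Δh, P + ½ρv² is constant, so P_low − P_up = ½ρ(v_up² − v_low²).
ΔP = ½·0.915·(72.9² − 62.8²) = 627 Pa.

ΔP ≈ 627 Pa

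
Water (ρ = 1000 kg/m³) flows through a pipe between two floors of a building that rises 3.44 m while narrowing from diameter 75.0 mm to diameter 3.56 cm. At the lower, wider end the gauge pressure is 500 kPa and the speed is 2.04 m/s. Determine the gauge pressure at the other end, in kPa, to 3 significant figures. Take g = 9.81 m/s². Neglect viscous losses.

P₂ ≈ 427 kPa

Continuity gives A₁v₁ = A₂v₂, so v₂ = (44.2 cm²)/(9.95 cm²) × 2.04 m/s = 9.05 m/s.
Bernoulli: P₁ + ½ρv₁² + ρg h₁ = P₂ + ½ρv₂² + ρg h₂, so P₂ = P₁ + ½ρ(v₁² − v₂²) − ρg(h₂ − h₁).
P₂ = 500000 + ½·1000·(2.04² − 9.05²) − 1000·9.81·(+3.44) = 500000 + (-38900) − (33700) = 427000 Pa.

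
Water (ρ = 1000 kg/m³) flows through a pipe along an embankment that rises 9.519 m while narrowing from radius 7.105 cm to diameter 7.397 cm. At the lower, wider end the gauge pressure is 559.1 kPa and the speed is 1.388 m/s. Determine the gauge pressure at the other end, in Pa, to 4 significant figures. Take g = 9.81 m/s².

P₂ = 453600 Pa

Mass conservation (A₁v₁ = A₂v₂) gives v₂ = 1.388 × 158.6/42.97 = 5.122 m/s.
Applying Bernoulli between the two ends and solving for P₂: P₂ = P₁ + ½ρ(v₁² − v₂²) − ρgΔh.
P₂ = 559100 + ½·1000·(1.388² − 5.122²) − 1000·9.81·(+9.519) = 559100 + (-12160) − (93380) = 453600 Pa.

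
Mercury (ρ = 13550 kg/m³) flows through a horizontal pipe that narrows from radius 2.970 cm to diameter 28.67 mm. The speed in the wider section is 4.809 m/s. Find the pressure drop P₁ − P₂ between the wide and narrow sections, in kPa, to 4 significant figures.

By continuity, v₂ = v₁·A₁/A₂ = 4.809·(27.71/6.456) = 20.64 m/s.
With no height change, Bernoulli's equation is P₁ + ½ρv₁² = P₂ + ½ρv₂².
P₁ − P₂ = ½·13550·(20.64² − 4.809²) = ½·13550·403.0 = 2730000 Pa.

2730 kPa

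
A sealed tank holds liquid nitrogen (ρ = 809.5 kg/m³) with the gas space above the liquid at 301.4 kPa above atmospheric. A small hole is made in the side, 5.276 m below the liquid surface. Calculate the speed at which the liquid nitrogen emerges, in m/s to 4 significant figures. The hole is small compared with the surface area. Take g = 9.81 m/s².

Take point 1 at the surface (v₁ ≈ 0) and point 2 at the hole (at atmospheric pressure). Bernoulli: P₁ + ρg h = P_atm + ½ρv₂².
With P₁ − P_atm = 301400 Pa, v₂ = √(2gh + 2ΔP/ρ) = √(2·9.81·5.276 + 2·301400/809.5) = 29.12 m/s.

v = 29.12 m/s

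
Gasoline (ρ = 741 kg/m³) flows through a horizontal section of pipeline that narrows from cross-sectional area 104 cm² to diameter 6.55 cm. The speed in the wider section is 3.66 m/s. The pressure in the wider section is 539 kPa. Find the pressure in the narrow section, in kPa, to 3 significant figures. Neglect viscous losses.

497 kPa

Mass conservation (A₁v₁ = A₂v₂) gives v₂ = 3.66 × 104/33.7 = 11.3 m/s.
Along the horizontal streamline, P + ½ρv² is constant.
P₂ = P₁ − ½ρ(v₂² − v₁²) = 539000 − ½·741·(11.3² − 3.66²) = 539000 − 42300 = 497000 Pa.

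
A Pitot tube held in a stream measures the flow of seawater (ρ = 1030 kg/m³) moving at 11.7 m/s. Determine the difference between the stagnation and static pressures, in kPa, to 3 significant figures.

The dynamic pressure equals the rise in static pressure at the stagnation point: ΔP = ½ρv².
ΔP = ½·1030·11.7² = 70500 Pa.

70.5 kPa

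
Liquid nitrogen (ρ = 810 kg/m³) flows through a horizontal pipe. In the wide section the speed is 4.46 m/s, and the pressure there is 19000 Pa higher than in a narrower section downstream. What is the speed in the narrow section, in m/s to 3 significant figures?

v₂ ≈ 8.17 m/s

Horizontal Bernoulli: P₁ + ½ρv₁² = P₂ + ½ρv₂², so v₂² = v₁² + 2(P₁ − P₂)/ρ.
v₂ = √(4.46² + 2·19000/810) = √(19.9 + 46.9) = 8.17 m/s.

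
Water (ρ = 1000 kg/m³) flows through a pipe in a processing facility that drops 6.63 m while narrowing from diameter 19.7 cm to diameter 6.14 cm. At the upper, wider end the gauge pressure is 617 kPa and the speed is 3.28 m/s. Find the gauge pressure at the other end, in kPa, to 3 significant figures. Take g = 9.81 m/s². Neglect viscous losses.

By continuity, v₂ = v₁·A₁/A₂ = 3.28·(305/29.6) = 33.8 m/s.
Energy conservation along the streamline gives P₂ = P₁ − ½ρ(v₂² − v₁²) − ρg(h₂ − h₁).
P₂ = 617000 + ½·1000·(3.28² − 33.8²) − 1000·9.81·(−6.63) = 617000 + (-565000) − (-65000) = 117000 Pa.

P₂ = 117 kPa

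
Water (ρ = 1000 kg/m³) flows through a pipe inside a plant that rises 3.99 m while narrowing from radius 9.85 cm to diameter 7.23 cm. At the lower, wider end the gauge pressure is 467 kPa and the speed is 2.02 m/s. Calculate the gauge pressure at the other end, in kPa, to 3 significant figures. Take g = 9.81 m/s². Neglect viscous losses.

By continuity, v₂ = v₁·A₁/A₂ = 2.02·(305/41.1) = 15.0 m/s.
Bernoulli: P₁ + ½ρv₁² + ρg h₁ = P₂ + ½ρv₂² + ρg h₂, so P₂ = P₁ + ½ρ(v₁² − v₂²) − ρg(h₂ − h₁).
P₂ = 467000 + ½·1000·(2.02² − 15.0²) − 1000·9.81·(+3.99) = 467000 + (-110000) − (39100) = 317000 Pa.

P₂ ≈ 317 kPa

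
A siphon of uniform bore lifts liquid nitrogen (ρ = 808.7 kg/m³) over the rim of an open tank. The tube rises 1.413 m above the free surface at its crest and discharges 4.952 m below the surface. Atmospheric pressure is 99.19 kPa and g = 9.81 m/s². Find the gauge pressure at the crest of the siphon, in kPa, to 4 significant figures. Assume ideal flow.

P_gauge ≈ -50.50 kPa

Bernoulli surface→outlet gives ½v² = g·h_out, so v = √(2·9.81·4.952) = 9.857 m/s.
The bore is uniform, so the speed at the crest is the same v. Bernoulli surface→crest: P_atm = P_top + ½ρv² + ρg·h_top.
P_top = 99190 − ½·808.7·9.857² − 808.7·9.81·1.413 = 48690 Pa. So P_gauge = P_top − P_atm = -50500 Pa.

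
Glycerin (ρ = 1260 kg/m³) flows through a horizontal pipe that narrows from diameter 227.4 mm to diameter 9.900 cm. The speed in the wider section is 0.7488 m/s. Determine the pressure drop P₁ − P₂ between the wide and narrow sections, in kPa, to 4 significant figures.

Continuity gives A₁v₁ = A₂v₂, so v₂ = (406.1 cm²)/(76.98 cm²) × 0.7488 m/s = 3.951 m/s.
The pipe is horizontal, so Bernoulli reduces to P₁ + ½ρv₁² = P₂ + ½ρv₂².
P₁ − P₂ = ½·1260·(3.951² − 0.7488²) = ½·1260·15.05 = 9480 Pa.

ΔP ≈ 9.480 kPa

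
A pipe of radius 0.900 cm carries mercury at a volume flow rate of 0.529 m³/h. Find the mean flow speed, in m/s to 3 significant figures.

Q = 0.529 m³/h = 0.000147 m³/s.
v = Q/A = 0.000147 / 0.000254 = 0.577 m/s.

v ≈ 0.577 m/s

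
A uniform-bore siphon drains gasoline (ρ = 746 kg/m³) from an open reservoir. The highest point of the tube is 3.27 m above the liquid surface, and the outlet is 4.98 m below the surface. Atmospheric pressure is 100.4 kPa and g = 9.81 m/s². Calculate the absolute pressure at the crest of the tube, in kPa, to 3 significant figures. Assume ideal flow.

P_top ≈ 40.0 kPa

The outlet speed comes from Torricelli: v = √(2g·4.98) = 9.88 m/s.
The bore is uniform, so the speed at the crest is the same v. Bernoulli surface→crest: P_atm = P_top + ½ρv² + ρg·h_top.
P_top = 100400 − ½·746·9.88² − 746·9.81·3.27 = 40000 Pa.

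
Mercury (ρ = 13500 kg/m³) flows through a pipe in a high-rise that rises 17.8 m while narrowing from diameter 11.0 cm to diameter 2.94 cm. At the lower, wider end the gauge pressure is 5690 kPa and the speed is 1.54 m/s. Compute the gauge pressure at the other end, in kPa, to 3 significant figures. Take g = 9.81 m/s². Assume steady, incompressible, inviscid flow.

P₂ ≈ 212 kPa

By continuity, v₂ = v₁·A₁/A₂ = 1.54·(95.0/6.79) = 21.6 m/s.
Applying Bernoulli between the two ends and solving for P₂: P₂ = P₁ + ½ρ(v₁² − v₂²) − ρgΔh.
P₂ = 5690000 + ½·13500·(1.54² − 21.6²) − 13500·9.81·(+17.8) = 5690000 + (-3120000) − (2360000) = 212000 Pa.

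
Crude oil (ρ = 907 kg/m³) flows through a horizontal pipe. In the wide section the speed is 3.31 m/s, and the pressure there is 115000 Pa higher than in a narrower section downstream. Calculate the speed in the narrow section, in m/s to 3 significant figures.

16.3 m/s

Horizontal Bernoulli: P₁ + ½ρv₁² = P₂ + ½ρv₂², so v₂² = v₁² + 2(P₁ − P₂)/ρ.
v₂ = √(3.31² + 2·115000/907) = √(11.0 + 254) = 16.3 m/s.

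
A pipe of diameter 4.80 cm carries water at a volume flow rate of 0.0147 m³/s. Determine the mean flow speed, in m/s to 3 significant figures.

Q = 0.0147 m³/s = 0.0147 m³/s.
v = Q/A = 0.0147 / 0.00181 = 8.12 m/s.

v = 8.12 m/s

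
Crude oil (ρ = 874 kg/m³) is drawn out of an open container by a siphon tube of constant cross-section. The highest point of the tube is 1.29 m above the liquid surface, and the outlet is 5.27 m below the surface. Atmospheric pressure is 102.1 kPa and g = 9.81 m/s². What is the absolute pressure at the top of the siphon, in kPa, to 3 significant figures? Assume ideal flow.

45.9 kPa

From the surface to the outlet (both open to atmosphere, surface at rest): v = √(2g·h_out) = √(2·9.81·5.27) = 10.2 m/s.
The bore is uniform, so the speed at the crest is the same v. Bernoulli surface→crest: P_atm = P_top + ½ρv² + ρg·h_top.
P_top = 102100 − ½·874·10.2² − 874·9.81·1.29 = 45900 Pa.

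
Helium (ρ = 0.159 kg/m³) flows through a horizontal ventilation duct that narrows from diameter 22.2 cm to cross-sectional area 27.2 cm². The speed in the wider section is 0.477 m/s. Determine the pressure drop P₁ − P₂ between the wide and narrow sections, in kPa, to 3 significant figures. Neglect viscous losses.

The volume flow rate is constant, so v₂ = (A₁/A₂)v₁ = (387/27.2)·0.477 = 6.79 m/s.
Bernoulli (h₁ = h₂): P₁ − P₂ = ½ρ(v₂² − v₁²).
P₁ − P₂ = ½·0.159·(6.79² − 0.477²) = ½·0.159·45.9 = 3.65 Pa.

0.00365 kPa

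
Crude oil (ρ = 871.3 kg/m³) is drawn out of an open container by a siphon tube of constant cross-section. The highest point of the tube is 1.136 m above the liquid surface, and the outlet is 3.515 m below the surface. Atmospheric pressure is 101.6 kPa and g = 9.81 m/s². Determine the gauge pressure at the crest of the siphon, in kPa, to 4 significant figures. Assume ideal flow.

Bernoulli surface→outlet gives ½v² = g·h_out, so v = √(2·9.81·3.515) = 8.304 m/s.
The bore is uniform, so the speed at the crest is the same v. Bernoulli surface→crest: P_atm = P_top + ½ρv² + ρg·h_top.
P_top = 101600 − ½·871.3·8.304² − 871.3·9.81·1.136 = 61850 Pa. So P_gauge = P_top − P_atm = -39750 Pa.

P_gauge = -39.75 kPa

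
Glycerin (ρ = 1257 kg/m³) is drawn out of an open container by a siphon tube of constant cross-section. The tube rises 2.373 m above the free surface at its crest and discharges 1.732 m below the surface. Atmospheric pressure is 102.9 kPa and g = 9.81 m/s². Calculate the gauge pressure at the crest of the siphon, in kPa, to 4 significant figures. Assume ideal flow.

P_gauge ≈ -50.62 kPa

The outlet speed comes from Torricelli: v = √(2g·1.732) = 5.829 m/s.
Continuity keeps v the same throughout the tube; from surface to crest, P_atm + 0 = P_top + ½ρv² + ρg·h_top.
P_top = 102900 − ½·1257·5.829² − 1257·9.81·2.373 = 52280 Pa. So P_gauge = P_top − P_atm = -50620 Pa.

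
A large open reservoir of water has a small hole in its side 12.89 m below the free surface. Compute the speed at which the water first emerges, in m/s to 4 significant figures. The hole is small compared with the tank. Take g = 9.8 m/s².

15.89 m/s

With the surface at rest and both surface and jet at atmospheric pressure, Bernoulli gives ρg h = ½ρv², so v = √(2gh) = √(2·9.8·12.89) = 15.89 m/s.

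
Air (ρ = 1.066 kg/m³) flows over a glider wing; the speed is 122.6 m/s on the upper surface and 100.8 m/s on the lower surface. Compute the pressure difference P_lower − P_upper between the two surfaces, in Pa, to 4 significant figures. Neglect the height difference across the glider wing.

Bernoulli (same height): P_lower − P_upper = ½ρ(v_upper² − v_lower²).
ΔP = ½·1.066·(122.6² − 100.8²) = 2596 Pa.

ΔP ≈ 2596 Pa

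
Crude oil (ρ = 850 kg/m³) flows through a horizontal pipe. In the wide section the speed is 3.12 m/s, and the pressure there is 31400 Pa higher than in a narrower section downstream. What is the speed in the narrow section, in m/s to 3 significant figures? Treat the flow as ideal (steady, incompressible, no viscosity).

Horizontal Bernoulli: P₁ + ½ρv₁² = P₂ + ½ρv₂², so v₂² = v₁² + 2(P₁ − P₂)/ρ.
v₂ = √(3.12² + 2·31400/850) = √(9.73 + 73.9) = 9.14 m/s.

v₂ ≈ 9.14 m/s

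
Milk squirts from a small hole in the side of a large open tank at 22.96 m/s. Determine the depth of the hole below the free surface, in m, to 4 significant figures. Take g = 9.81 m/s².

26.87 m

Inverting v = √(2gh) gives h = v² / 2g.
h = 22.96²/(2·9.81) = 527.2/19.62 = 26.87 m.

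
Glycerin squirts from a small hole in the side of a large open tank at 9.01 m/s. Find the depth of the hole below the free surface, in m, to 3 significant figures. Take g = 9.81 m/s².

Inverting v = √(2gh) gives h = v² / 2g.
h = 9.01²/(2·9.81) = 81.2/19.62 = 4.14 m.

h ≈ 4.14 m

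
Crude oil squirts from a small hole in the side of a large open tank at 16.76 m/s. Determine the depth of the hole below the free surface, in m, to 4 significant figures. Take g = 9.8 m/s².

14.33 m

Inverting v = √(2gh) gives h = v² / 2g.
h = 16.76²/(2·9.8) = 280.9/19.60 = 14.33 m.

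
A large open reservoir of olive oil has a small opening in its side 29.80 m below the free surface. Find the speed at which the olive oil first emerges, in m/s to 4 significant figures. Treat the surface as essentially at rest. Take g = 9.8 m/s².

With the surface at rest and both surface and jet at atmospheric pressure, Bernoulli gives ρg h = ½ρv², so v = √(2gh) = √(2·9.8·29.80) = 24.17 m/s.

24.17 m/s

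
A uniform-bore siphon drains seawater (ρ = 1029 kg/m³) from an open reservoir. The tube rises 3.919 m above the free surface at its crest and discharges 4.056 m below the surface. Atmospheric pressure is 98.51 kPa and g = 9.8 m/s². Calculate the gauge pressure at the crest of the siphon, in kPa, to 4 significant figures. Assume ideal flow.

P_gauge = -80.42 kPa

From the surface to the outlet (both open to atmosphere, surface at rest): v = √(2g·h_out) = √(2·9.8·4.056) = 8.916 m/s.
The bore is uniform, so the speed at the crest is the same v. Bernoulli surface→crest: P_atm = P_top + ½ρv² + ρg·h_top.
P_top = 98510 − ½·1029·8.916² − 1029·9.8·3.919 = 18090 Pa. So P_gauge = P_top − P_atm = -80420 Pa.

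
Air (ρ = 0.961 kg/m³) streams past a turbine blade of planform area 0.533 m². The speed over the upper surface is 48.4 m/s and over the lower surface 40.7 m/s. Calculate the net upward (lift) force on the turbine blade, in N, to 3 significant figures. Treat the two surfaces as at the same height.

The faster flow above has the lower pressure; Bernoulli (same height) gives ΔP = ½ρ(v_up² − v_low²).
ΔP = ½·0.961·(48.4² − 40.7²) = 330 Pa.
Lift = ΔP · A = 330 × 0.533 = 176 N.

F ≈ 176 N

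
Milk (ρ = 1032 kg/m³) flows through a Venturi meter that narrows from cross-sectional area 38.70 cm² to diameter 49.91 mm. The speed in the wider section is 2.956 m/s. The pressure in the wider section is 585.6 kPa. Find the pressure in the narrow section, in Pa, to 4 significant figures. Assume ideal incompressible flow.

P₂ = 572500 Pa

The volume flow rate is constant, so v₂ = (A₁/A₂)v₁ = (38.70/19.56)·2.956 = 5.847 m/s.
Bernoulli (h₁ = h₂): P₁ − P₂ = ½ρ(v₂² − v₁²).
P₂ = P₁ − ½ρ(v₂² − v₁²) = 585600 − ½·1032·(5.847² − 2.956²) = 585600 − 13130 = 572500 Pa.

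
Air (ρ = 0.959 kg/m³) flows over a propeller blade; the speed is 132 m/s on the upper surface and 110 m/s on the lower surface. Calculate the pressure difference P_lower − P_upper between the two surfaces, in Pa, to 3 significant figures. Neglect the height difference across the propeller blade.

ΔP = 2550 Pa

Bernoulli (same height): P_lower − P_upper = ½ρ(v_upper² − v_lower²).
ΔP = ½·0.959·(132² − 110²) = 2550 Pa.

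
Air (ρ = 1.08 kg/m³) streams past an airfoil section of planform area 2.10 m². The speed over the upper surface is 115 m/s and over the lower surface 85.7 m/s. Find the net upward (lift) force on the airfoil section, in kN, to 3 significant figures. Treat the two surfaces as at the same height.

F ≈ 6.67 kN

The faster flow above has the lower pressure; Bernoulli (same height) gives ΔP = ½ρ(v_up² − v_low²).
ΔP = ½·1.08·(115² − 85.7²) = 3180 Pa.
Lift = ΔP · A = 3180 × 2.10 = 6670 N.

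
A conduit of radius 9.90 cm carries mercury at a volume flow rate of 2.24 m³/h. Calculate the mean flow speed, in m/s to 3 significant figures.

Q = 2.24 m³/h = 0.000622 m³/s.
v = Q/A = 0.000622 / 0.0308 = 0.0202 m/s.

0.0202 m/s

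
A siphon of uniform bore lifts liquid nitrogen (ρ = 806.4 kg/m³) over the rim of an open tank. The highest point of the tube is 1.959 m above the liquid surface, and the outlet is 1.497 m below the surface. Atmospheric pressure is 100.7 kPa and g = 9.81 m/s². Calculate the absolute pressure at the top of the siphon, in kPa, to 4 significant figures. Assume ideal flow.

P_top = 73.36 kPa

Bernoulli surface→outlet gives ½v² = g·h_out, so v = √(2·9.81·1.497) = 5.420 m/s.
The bore is uniform, so the speed at the crest is the same v. Bernoulli surface→crest: P_atm = P_top + ½ρv² + ρg·h_top.
P_top = 100700 − ½·806.4·5.420² − 806.4·9.81·1.959 = 73360 Pa.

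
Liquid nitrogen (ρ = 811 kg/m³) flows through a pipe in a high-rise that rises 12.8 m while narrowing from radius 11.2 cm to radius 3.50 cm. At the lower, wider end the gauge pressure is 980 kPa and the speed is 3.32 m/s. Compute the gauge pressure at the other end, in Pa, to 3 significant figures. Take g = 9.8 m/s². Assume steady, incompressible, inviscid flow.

Continuity gives A₁v₁ = A₂v₂, so v₂ = (394 cm²)/(38.5 cm²) × 3.32 m/s = 34.0 m/s.
Applying Bernoulli between the two ends and solving for P₂: P₂ = P₁ + ½ρ(v₁² − v₂²) − ρgΔh.
P₂ = 980000 + ½·811·(3.32² − 34.0²) − 811·9.8·(+12.8) = 980000 + (-464000) − (102000) = 414000 Pa.

P₂ = 414000 Pa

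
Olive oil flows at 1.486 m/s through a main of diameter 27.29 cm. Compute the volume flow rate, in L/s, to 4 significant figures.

Q = A·v = 0.05849 m² × 1.486 m/s = 0.08692 m³/s.
Converting: 0.08692 m³/s × 1000 = 86.92 L/s.

Q = 86.92 L/s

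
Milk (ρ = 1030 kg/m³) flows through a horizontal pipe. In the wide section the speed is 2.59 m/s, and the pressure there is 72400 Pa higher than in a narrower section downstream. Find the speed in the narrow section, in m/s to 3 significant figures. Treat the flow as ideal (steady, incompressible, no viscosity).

Along the level pipe P + ½ρv² is conserved, hence v₂² = v₁² + 2(P₁ − P₂)/ρ.
v₂ = √(2.59² + 2·72400/1030) = √(6.71 + 141) = 12.1 m/s.

12.1 m/s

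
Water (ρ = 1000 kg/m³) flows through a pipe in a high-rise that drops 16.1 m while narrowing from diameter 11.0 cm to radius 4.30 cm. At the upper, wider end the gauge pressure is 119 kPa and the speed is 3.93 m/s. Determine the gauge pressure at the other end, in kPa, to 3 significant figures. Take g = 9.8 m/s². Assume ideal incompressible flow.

Mass conservation (A₁v₁ = A₂v₂) gives v₂ = 3.93 × 95.0/58.1 = 6.43 m/s.
Bernoulli: P₁ + ½ρv₁² + ρg h₁ = P₂ + ½ρv₂² + ρg h₂, so P₂ = P₁ + ½ρ(v₁² − v₂²) − ρg(h₂ − h₁).
P₂ = 119000 + ½·1000·(3.93² − 6.43²) − 1000·9.8·(−16.1) = 119000 + (-12900) − (-158000) = 264000 Pa.

P₂ ≈ 264 kPa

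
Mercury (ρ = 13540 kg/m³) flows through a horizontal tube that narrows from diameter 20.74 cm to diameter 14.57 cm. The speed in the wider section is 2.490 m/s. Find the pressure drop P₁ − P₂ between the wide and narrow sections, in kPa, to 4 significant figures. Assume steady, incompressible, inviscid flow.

Continuity gives A₁v₁ = A₂v₂, so v₂ = (337.8 cm²)/(166.7 cm²) × 2.490 m/s = 5.045 m/s.
The pipe is horizontal, so Bernoulli reduces to P₁ + ½ρv₁² = P₂ + ½ρv₂².
P₁ − P₂ = ½·13540·(5.045² − 2.490²) = ½·13540·19.26 = 130400 Pa.

ΔP ≈ 130.4 kPa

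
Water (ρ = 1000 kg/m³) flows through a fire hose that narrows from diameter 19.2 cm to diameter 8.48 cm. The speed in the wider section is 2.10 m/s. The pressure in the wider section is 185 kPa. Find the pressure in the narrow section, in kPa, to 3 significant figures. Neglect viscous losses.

By continuity, v₂ = v₁·A₁/A₂ = 2.10·(290/56.5) = 10.8 m/s.
With no height change, Bernoulli's equation is P₁ + ½ρv₁² = P₂ + ½ρv₂².
P₂ = P₁ − ½ρ(v₂² − v₁²) = 185000 − ½·1000·(10.8² − 2.10²) = 185000 − 55700 = 129000 Pa.

P₂ ≈ 129 kPa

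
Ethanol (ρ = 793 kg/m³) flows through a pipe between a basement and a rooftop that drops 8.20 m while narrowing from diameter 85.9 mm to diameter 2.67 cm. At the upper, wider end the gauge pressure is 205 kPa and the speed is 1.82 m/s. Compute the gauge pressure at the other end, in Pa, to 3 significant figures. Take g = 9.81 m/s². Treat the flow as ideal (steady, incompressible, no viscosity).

By continuity, v₂ = v₁·A₁/A₂ = 1.82·(58.0/5.60) = 18.8 m/s.
Bernoulli: P₁ + ½ρv₁² + ρg h₁ = P₂ + ½ρv₂² + ρg h₂, so P₂ = P₁ + ½ρ(v₁² − v₂²) − ρg(h₂ − h₁).
P₂ = 205000 + ½·793·(1.82² − 18.8²) − 793·9.81·(−8.20) = 205000 + (-139000) − (-63800) = 129000 Pa.

P₂ ≈ 129000 Pa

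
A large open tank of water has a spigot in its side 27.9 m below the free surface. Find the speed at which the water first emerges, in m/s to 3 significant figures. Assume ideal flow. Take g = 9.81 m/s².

Bernoulli from surface to hole (P equal, v_surface ≈ 0): v = √(2gh) = √(2×9.81×27.9) = 23.4 m/s.

v ≈ 23.4 m/s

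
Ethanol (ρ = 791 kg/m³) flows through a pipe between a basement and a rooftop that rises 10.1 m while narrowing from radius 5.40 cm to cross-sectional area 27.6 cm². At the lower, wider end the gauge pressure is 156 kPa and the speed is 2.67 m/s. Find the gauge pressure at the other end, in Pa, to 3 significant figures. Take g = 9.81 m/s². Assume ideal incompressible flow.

Continuity gives A₁v₁ = A₂v₂, so v₂ = (91.6 cm²)/(27.6 cm²) × 2.67 m/s = 8.86 m/s.
Applying Bernoulli between the two ends and solving for P₂: P₂ = P₁ + ½ρ(v₁² − v₂²) − ρgΔh.
P₂ = 156000 + ½·791·(2.67² − 8.86²) − 791·9.81·(+10.1) = 156000 + (-28200) − (78400) = 49400 Pa.

P₂ ≈ 49400 Pa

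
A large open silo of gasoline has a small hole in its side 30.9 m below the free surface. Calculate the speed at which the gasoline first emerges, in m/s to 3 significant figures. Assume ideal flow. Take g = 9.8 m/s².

The surface is effectively still and both ends are open, so ½v² = gh and v = √(2·9.8·30.9) = 24.6 m/s.

v = 24.6 m/s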